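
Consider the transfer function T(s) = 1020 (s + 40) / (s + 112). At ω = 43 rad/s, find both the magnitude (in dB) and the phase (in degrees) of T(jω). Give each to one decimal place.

|j43 + 40| = √(43² + 40²) = 58.73
|j43 + 112| = √(43² + 112²) = 120
|T(j43)| = 1020 × 58.73 / 120 = 499.31
20 log₁₀(499.31) = 53.97 dB
∠(j43 + 40) = arctan(43/40) = 47.07°
∠(j43 + 112) = arctan(43/112) = 21.00°
∠T(j43) = 47.07° − 21.00° = 26.07°

|T| = 54.0 dB, ∠T = 26.1°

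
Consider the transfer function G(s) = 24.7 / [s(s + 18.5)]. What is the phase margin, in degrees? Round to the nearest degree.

86 deg

Gain crossover: |G(jω)| = 1 at ω ≈ 1.33 rad s⁻¹.
∠G(j1.33) = −90° − arctan(1.33/18.5) ≈ -94.12°
PM = 180° + (-94.12°) = 85.88°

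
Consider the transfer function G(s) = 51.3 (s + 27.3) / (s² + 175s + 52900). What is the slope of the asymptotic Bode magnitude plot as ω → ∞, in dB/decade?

-20 dB/decade

With 1 zero and 2 poles, the high-frequency asymptotic slope is 20 × (1 − 2) = -20 dB/decade.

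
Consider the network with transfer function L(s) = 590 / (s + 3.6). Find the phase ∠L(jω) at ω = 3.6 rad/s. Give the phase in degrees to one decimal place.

∠(j3.6 + 3.6) = arctan(3.6/3.6) = 45.00°
∠L(j3.6) = −45.00° = -45.00°

-45.0°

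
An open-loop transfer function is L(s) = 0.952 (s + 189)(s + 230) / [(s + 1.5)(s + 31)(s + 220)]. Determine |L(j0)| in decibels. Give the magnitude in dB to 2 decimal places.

L(0) = 0.952 × 189 × 230 / (1.5 × 31 × 220) = 4.0453
20 log₁₀(4.0453) = 12.139 dB

12.14 dB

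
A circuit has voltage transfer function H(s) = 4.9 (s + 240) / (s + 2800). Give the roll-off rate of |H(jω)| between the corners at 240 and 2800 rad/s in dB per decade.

20 dB/decade

In this band the factors already past their corner are: zero at 240; net slope = 20 dB/decade.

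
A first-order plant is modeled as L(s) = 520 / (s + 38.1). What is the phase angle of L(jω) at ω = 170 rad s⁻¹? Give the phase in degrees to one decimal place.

-77.4°

∠(j170 + 38.1) = arctan(170/38.1) = 77.37°
∠L(j170) = −77.37° = -77.37°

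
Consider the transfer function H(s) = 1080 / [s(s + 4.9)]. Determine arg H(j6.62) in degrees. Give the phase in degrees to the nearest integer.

∠(j6.62 + 4.9) = arctan(6.62/4.9) = 53.49°
∠(j6.62) = 90.00°
∠H(j6.62) = − (53.49° + 90.00°) = -143.49°

-143°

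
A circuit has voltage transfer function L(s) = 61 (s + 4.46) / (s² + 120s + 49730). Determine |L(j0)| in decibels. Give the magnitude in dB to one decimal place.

-45.2 dB

L(0) = 61 × 4.46 / 49730 = 0.0054707
20 log₁₀(0.0054707) = -45.24 dB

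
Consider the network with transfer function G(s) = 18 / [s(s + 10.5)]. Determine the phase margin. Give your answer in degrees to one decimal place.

80.8 deg

Gain crossover: |G(jω)| = 1 at ω ≈ 1.69 rad/s.
∠G(j1.69) = −90° − arctan(1.69/10.5) ≈ -99.16°
PM = 180° + (-99.16°) = 80.84°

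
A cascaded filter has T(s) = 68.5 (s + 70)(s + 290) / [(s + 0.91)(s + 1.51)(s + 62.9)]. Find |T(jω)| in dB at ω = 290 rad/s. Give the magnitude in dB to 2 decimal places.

|j290 + 70| = √(290² + 70²) = 298.3
|j290 + 290| = √(290² + 290²) = 410.1
|j290 + 0.91| = √(290² + 0.91²) = 290
|j290 + 1.51| = √(290² + 1.51²) = 290
|j290 + 62.9| = √(290² + 62.9²) = 296.7
|T(j290)| = 68.5 × 298.3 × 410.1 / (290 × 290 × 296.7) = 0.33583
20 log₁₀(0.33583) = -9.478 dB

-9.48 dB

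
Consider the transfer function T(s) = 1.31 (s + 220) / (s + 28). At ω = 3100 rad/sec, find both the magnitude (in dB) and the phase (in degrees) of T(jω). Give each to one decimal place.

|j3100 + 220| = √(3100² + 220²) = 3108
|j3100 + 28| = √(3100² + 28²) = 3100
|T(j3100)| = 1.31 × 3108 / 3100 = 1.3132
20 log₁₀(1.3132) = 2.37 dB
∠(j3100 + 220) = arctan(3100/220) = 85.94°
∠(j3100 + 28) = arctan(3100/28) = 89.48°
∠T(j3100) = 85.94° − 89.48° = -3.54°

|T| = 2.4 dB, ∠T = -3.5°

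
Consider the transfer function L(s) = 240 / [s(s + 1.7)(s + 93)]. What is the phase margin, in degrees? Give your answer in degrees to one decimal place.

53.4 deg

Gain crossover: |L(jω)| = 1 at ω ≈ 1.23 rad/sec.
∠L(j1.23) = −90° − arctan(1.23/1.7) − arctan(1.23/93) ≈ -126.64°
PM = 180° + (-126.64°) = 53.36°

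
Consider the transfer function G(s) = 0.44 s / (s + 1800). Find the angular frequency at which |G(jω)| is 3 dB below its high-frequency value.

1800 rad s⁻¹

For a single-pole high-pass, the −3 dB point is at the pole: ω = 1800 rad s⁻¹.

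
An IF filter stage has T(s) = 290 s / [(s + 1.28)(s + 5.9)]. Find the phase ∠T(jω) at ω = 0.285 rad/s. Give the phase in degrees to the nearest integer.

∠(j0.285) = 90.00°
∠(j0.285 + 1.28) = arctan(0.285/1.28) = 12.55°
∠(j0.285 + 5.9) = arctan(0.285/5.9) = 2.77°
∠T(j0.285) = 90.00° − (12.55° + 2.77°) = 74.68°

75 deg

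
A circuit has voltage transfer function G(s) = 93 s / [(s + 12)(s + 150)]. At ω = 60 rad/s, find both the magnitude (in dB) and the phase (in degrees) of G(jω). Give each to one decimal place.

|G| = -5.0 dB, ∠G = -10.5°

|j60| = 60
|j60 + 12| = √(60² + 12²) = 61.19
|j60 + 150| = √(60² + 150²) = 161.6
|G(j60)| = 93 × 60 / (61.19 × 161.6) = 0.56448
20 log₁₀(0.56448) = -4.97 dB
∠(j60) = 90.00°
∠(j60 + 12) = arctan(60/12) = 78.69°
∠(j60 + 150) = arctan(60/150) = 21.80°
∠G(j60) = 90.00° − (78.69° + 21.80°) = -10.49°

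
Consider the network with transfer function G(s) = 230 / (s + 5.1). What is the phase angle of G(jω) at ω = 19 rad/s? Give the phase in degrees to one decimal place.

∠(j19 + 5.1) = arctan(19/5.1) = 74.97°
∠G(j19) = −74.97° = -74.97°

-75.0°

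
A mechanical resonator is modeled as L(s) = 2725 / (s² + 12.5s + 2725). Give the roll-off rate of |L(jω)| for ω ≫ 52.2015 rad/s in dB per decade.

With 0 zeros and 2 poles, the high-frequency asymptotic slope is 20 × (0 − 2) = -40 dB/decade.

-40 dB/decade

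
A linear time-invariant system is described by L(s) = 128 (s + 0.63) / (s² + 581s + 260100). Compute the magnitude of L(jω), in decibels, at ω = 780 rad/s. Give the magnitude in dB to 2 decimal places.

|j780 + 0.63| = √(780² + 0.63²) = 780
|(j780)² + 581(j780) + 260100| = |-3.483e+05 + j4.5318e+05| = 5.716e+05
|L(j780)| = 128 × 780 / 5.716e+05 = 0.17468
20 log₁₀(0.17468) = -15.155 dB

-15.16 dB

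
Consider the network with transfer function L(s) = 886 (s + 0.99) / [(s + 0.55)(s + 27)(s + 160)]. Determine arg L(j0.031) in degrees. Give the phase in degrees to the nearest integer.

-2°

∠(j0.031 + 0.99) = arctan(0.031/0.99) = 1.79°
∠(j0.031 + 0.55) = arctan(0.031/0.55) = 3.23°
∠(j0.031 + 27) = arctan(0.031/27) = 0.07°
∠(j0.031 + 160) = arctan(0.031/160) = 0.01°
∠L(j0.031) = 1.79° − (3.23° + 0.07° + 0.01°) = -1.51°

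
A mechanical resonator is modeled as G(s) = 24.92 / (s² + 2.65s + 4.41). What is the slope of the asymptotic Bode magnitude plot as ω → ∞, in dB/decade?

-40 dB/decade

With 0 zeros and 2 poles, the high-frequency asymptotic slope is 20 × (0 − 2) = -40 dB/decade.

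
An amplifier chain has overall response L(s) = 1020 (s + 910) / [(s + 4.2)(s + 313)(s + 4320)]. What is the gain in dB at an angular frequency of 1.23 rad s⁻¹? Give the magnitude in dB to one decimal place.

|j1.23 + 910| = √(1.23² + 910²) = 910
|j1.23 + 4.2| = √(1.23² + 4.2²) = 4.376
|j1.23 + 313| = √(1.23² + 313²) = 313
|j1.23 + 4320| = √(1.23² + 4320²) = 4320
|L(j1.23)| = 1020 × 910 / (4.376 × 313 × 4320) = 0.15685
20 log₁₀(0.15685) = -16.09 dB

-16.1 dB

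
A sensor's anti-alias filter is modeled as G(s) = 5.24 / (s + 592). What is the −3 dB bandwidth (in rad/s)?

592 rad/s

For a single-pole low-pass, the −3 dB point is at the pole: ω = 592 rad/s.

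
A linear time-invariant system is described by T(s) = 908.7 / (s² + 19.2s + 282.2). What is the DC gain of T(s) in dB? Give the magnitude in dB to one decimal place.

T(0) = 908.7 / 282.2 = 3.2201
20 log₁₀(3.2201) = 10.16 dB

10.2 dB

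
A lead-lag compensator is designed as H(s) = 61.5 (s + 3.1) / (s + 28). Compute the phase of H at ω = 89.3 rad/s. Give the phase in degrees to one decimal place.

∠(j89.3 + 3.1) = arctan(89.3/3.1) = 88.01°
∠(j89.3 + 28) = arctan(89.3/28) = 72.59°
∠H(j89.3) = 88.01° − 72.59° = 15.42°

15.4°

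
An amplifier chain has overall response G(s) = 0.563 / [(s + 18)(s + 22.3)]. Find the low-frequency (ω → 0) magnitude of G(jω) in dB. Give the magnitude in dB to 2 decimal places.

-57.06 dB

G(0) = 0.563 / (18 × 22.3) = 0.0014026
20 log₁₀(0.0014026) = -57.061 dB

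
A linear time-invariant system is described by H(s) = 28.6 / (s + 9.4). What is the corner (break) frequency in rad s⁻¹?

The single real pole at s = −9.4 gives a corner at ω = 9.4 rad s⁻¹.

9.4 rad s⁻¹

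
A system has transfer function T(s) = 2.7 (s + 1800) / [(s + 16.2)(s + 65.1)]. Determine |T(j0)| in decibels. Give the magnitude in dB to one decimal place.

13.3 dB

T(0) = 2.7 × 1800 / (16.2 × 65.1) = 4.6083
20 log₁₀(4.6083) = 13.27 dB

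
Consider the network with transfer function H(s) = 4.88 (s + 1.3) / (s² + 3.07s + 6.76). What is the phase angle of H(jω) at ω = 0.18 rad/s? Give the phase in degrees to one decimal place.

3.2°

∠(j0.18 + 1.3) = arctan(0.18/1.3) = 7.88°
∠[(j0.18)² + 3.07(j0.18) + 6.76] = ∠[6.7276 + j0.5526] = 4.70°
∠H(j0.18) = 7.88° − 4.70° = 3.19°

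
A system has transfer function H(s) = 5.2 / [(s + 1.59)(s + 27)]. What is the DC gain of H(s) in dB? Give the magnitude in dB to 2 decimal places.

-18.34 dB

H(0) = 5.2 / (1.59 × 27) = 0.12113
20 log₁₀(0.12113) = -18.335 dB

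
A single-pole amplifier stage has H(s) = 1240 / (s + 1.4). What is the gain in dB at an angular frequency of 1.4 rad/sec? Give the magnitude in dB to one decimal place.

|j1.4 + 1.4| = √(1.4² + 1.4²) = 1.98
|H(j1.4)| = 1240 / 1.98 = 626.29
20 log₁₀(626.29) = 55.94 dB

55.9 dB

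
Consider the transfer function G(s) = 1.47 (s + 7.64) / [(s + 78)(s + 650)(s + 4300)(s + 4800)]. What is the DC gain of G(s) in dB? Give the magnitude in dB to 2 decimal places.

-219.39 dB

G(0) = 1.47 × 7.64 / (78 × 650 × 4300 × 4800) = 1.0732e-11
20 log₁₀(1.0732e-11) = -219.386 dB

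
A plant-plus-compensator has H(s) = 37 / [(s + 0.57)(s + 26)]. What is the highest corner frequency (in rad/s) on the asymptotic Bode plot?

Break frequencies occur at each pole and zero magnitude: 0.57 rad/s, 26 rad/s.
The highest is 26 rad/s.

26 rad/s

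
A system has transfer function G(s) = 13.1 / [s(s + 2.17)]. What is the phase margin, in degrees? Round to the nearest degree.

Gain crossover: |G(jω)| = 1 at ω ≈ 3.31 rad s⁻¹.
∠G(j3.31) = −90° − arctan(3.31/2.17) ≈ -146.75°
PM = 180° + (-146.75°) = 33.25°

33 deg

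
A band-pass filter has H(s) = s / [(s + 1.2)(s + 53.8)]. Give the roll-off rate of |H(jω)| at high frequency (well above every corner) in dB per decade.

-20 dB/decade

With 1 zero and 2 poles, the high-frequency asymptotic slope is 20 × (1 − 2) = -20 dB/decade.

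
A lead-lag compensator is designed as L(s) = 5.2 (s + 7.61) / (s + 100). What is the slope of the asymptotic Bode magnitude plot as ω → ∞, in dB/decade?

0 dB/decade

With 1 zero and 1 pole, the high-frequency asymptotic slope is 20 × (1 − 1) = 0 dB/decade.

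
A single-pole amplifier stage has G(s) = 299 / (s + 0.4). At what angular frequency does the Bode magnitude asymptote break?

The single real pole at s = −0.4 gives a corner at ω = 0.4 rad/s.

0.4 rad/s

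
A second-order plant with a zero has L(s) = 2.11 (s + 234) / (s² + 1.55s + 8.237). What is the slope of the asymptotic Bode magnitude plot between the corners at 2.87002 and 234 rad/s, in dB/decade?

-40 dB/decade

In this band the factors already past their corner are: complex pole pair at ωₙ ≈ 2.87; net slope = -40 dB/decade.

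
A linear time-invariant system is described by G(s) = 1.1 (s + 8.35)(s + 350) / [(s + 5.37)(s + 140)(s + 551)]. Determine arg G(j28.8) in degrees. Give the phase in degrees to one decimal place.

-15.5°

∠(j28.8 + 8.35) = arctan(28.8/8.35) = 73.83°
∠(j28.8 + 350) = arctan(28.8/350) = 4.70°
∠(j28.8 + 5.37) = arctan(28.8/5.37) = 79.44°
∠(j28.8 + 140) = arctan(28.8/140) = 11.62°
∠(j28.8 + 551) = arctan(28.8/551) = 2.99°
∠G(j28.8) = 73.83° + 4.70° − (79.44° + 11.62° + 2.99°) = -15.52°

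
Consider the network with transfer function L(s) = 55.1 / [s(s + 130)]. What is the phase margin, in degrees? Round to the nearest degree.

Gain crossover: |L(jω)| = 1 at ω ≈ 0.424 rad/s.
∠L(j0.424) = −90° − arctan(0.424/130) ≈ -90.19°
PM = 180° + (-90.19°) = 89.81°

90°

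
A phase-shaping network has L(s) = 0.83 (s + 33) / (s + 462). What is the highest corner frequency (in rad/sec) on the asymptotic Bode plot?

462 rad/sec

Break frequencies occur at each pole and zero magnitude: 33 rad/sec, 462 rad/sec.
The highest is 462 rad/sec.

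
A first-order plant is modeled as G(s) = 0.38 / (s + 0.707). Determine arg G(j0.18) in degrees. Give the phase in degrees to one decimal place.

∠(j0.18 + 0.707) = arctan(0.18/0.707) = 14.28°
∠G(j0.18) = −14.28° = -14.28°

-14.3°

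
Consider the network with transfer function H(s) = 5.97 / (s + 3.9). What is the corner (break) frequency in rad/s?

3.9 rad/s

The single real pole at s = −3.9 gives a corner at ω = 3.9 rad/s.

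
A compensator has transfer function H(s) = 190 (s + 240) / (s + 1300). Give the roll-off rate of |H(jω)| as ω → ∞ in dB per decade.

With 1 zero and 1 pole, the high-frequency asymptotic slope is 20 × (1 − 1) = 0 dB/decade.

0 dB/decade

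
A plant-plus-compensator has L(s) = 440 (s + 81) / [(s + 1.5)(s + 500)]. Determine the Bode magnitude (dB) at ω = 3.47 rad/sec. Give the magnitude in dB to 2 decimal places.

25.52 dB

|j3.47 + 81| = √(3.47² + 81²) = 81.07
|j3.47 + 1.5| = √(3.47² + 1.5²) = 3.78
|j3.47 + 500| = √(3.47² + 500²) = 500
|L(j3.47)| = 440 × 81.07 / (3.78 × 500) = 18.872
20 log₁₀(18.872) = 25.517 dB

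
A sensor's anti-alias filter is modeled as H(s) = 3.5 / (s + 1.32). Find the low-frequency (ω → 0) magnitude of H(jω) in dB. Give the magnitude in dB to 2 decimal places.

8.47 dB

H(0) = 3.5 / 1.32 = 2.6515
20 log₁₀(2.6515) = 8.470 dB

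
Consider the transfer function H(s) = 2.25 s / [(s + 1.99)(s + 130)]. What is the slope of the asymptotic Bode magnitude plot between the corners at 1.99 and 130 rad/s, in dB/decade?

In this band the factors already past their corner are: 1 differentiator zero, pole at 1.99; net slope = 0 dB/decade.

0 dB/decade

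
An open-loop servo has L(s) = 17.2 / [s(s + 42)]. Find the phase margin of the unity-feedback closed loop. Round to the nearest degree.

89°

Gain crossover: |L(jω)| = 1 at ω ≈ 0.41 rad/s.
∠L(j0.41) = −90° − arctan(0.41/42) ≈ -90.56°
PM = 180° + (-90.56°) = 89.44°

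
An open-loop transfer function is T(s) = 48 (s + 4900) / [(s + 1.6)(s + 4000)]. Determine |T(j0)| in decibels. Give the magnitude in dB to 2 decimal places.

31.31 dB

T(0) = 48 × 4900 / (1.6 × 4000) = 36.75
20 log₁₀(36.75) = 31.305 dB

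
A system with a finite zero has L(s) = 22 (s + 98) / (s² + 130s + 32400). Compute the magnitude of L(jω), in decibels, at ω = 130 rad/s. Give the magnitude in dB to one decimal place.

|j130 + 98| = √(130² + 98²) = 162.8
|(j130)² + 130(j130) + 32400| = |15500 + j16900| = 2.293e+04
|L(j130)| = 22 × 162.8 / 2.293e+04 = 0.15619
20 log₁₀(0.15619) = -16.13 dB

-16.1 dB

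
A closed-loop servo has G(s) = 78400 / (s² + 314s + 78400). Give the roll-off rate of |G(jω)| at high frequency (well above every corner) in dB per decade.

-40 dB/decade

With 0 zeros and 2 poles, the high-frequency asymptotic slope is 20 × (0 − 2) = -40 dB/decade.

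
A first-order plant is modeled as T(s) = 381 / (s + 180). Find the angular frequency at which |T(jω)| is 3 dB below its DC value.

180 rad/s

For a single-pole low-pass, the −3 dB point is at the pole: ω = 180 rad/s.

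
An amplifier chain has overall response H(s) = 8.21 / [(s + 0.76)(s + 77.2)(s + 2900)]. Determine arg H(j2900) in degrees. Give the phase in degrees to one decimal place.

∠(j2900 + 0.76) = arctan(2900/0.76) = 89.98°
∠(j2900 + 77.2) = arctan(2900/77.2) = 88.48°
∠(j2900 + 2900) = arctan(2900/2900) = 45.00°
∠H(j2900) = − (89.98° + 88.48° + 45.00°) = -223.46°

-223.5°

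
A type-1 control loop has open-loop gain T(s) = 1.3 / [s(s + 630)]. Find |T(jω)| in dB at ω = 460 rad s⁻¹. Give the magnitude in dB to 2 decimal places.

-108.82 dB

|j460 + 630| = √(460² + 630²) = 780.1
|j460| = 460
|T(j460)| = 1.3 / (780.1 × 460) = 3.6229e-06
20 log₁₀(3.6229e-06) = -108.819 dB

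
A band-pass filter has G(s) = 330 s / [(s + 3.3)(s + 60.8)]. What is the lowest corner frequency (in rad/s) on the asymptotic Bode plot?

3.3 rad/s

Break frequencies occur at each pole and zero magnitude: 3.3 rad/s, 60.8 rad/s.
The lowest is 3.3 rad/s.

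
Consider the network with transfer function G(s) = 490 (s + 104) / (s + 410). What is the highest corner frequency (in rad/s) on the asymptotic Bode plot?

410 rad/s

Break frequencies occur at each pole and zero magnitude: 104 rad/s, 410 rad/s.
The highest is 410 rad/s.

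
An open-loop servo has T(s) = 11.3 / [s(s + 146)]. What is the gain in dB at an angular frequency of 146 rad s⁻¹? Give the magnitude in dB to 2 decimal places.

-68.52 dB

|j146 + 146| = √(146² + 146²) = 206.5
|j146| = 146
|T(j146)| = 11.3 / (206.5 × 146) = 0.00037485
20 log₁₀(0.00037485) = -68.523 dB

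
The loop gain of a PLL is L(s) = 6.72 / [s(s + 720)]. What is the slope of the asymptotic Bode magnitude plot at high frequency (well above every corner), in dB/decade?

With 0 zeros and 2 poles, the high-frequency asymptotic slope is 20 × (0 − 2) = -40 dB/decade.

-40 dB/decade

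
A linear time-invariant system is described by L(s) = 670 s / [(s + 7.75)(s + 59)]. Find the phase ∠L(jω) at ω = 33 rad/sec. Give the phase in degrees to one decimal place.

∠(j33) = 90.00°
∠(j33 + 7.75) = arctan(33/7.75) = 76.78°
∠(j33 + 59) = arctan(33/59) = 29.22°
∠L(j33) = 90.00° − (76.78° + 29.22°) = -16.00°

-16.0°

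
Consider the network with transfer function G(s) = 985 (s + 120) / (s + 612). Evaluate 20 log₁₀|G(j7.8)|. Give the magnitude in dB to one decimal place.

|j7.8 + 120| = √(7.8² + 120²) = 120.3
|j7.8 + 612| = √(7.8² + 612²) = 612
|G(j7.8)| = 985 × 120.3 / 612 = 193.53
20 log₁₀(193.53) = 45.73 dB

45.7 dB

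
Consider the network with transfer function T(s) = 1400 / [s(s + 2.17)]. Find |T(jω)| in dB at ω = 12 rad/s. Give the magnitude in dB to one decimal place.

|j12 + 2.17| = √(12² + 2.17²) = 12.19
|j12| = 12
|T(j12)| = 1400 / (12.19 × 12) = 9.5671
20 log₁₀(9.5671) = 19.62 dB

19.6 dB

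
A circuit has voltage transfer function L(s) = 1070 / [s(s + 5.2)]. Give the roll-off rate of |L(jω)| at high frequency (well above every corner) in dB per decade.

With 0 zeros and 2 poles, the high-frequency asymptotic slope is 20 × (0 − 2) = -40 dB/decade.

-40 dB/decade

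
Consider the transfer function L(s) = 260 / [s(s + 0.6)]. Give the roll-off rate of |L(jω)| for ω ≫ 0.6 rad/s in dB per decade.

With 0 zeros and 2 poles, the high-frequency asymptotic slope is 20 × (0 − 2) = -40 dB/decade.

-40 dB/decade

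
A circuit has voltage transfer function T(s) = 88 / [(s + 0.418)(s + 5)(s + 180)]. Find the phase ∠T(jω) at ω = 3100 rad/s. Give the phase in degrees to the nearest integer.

-267 deg

∠(j3100 + 0.418) = arctan(3100/0.418) = 89.99°
∠(j3100 + 5) = arctan(3100/5) = 89.91°
∠(j3100 + 180) = arctan(3100/180) = 86.68°
∠T(j3100) = − (89.99° + 89.91° + 86.68°) = -266.58°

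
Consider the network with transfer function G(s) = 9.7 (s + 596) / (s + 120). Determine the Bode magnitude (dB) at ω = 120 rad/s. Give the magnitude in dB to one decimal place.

30.8 dB

|j120 + 596| = √(120² + 596²) = 608
|j120 + 120| = √(120² + 120²) = 169.7
|G(j120)| = 9.7 × 608 / 169.7 = 34.75
20 log₁₀(34.75) = 30.82 dB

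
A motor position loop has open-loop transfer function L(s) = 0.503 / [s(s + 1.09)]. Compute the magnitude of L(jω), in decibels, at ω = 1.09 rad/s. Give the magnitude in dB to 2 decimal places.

|j1.09 + 1.09| = √(1.09² + 1.09²) = 1.541
|j1.09| = 1.09
|L(j1.09)| = 0.503 / (1.541 × 1.09) = 0.29936
20 log₁₀(0.29936) = -10.476 dB

-10.48 dB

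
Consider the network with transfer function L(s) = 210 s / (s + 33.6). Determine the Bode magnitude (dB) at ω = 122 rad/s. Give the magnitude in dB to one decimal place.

46.1 dB

|j122| = 122
|j122 + 33.6| = √(122² + 33.6²) = 126.5
|L(j122)| = 210 × 122 / 126.5 = 202.46
20 log₁₀(202.46) = 46.13 dB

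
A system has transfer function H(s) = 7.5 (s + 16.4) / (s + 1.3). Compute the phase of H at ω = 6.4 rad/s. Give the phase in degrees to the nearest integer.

-57°

∠(j6.4 + 16.4) = arctan(6.4/16.4) = 21.32°
∠(j6.4 + 1.3) = arctan(6.4/1.3) = 78.52°
∠H(j6.4) = 21.32° − 78.52° = -57.20°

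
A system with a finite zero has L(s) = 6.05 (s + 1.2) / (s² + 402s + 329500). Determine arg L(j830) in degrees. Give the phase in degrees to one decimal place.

-47.2°

∠(j830 + 1.2) = arctan(830/1.2) = 89.92°
∠[(j830)² + 402(j830) + 329500] = ∠[-3.594e+05 + j3.3366e+05] = 137.13°
∠L(j830) = 89.92° − 137.13° = -47.21°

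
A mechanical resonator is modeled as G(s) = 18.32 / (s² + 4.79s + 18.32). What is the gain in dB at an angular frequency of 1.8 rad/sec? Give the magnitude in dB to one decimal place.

0.5 dB

|(j1.8)² + 4.79(j1.8) + 18.32| = |15.08 + j8.622| = 17.37
|G(j1.8)| = 18.32 / 17.37 = 1.0546
20 log₁₀(1.0546) = 0.46 dB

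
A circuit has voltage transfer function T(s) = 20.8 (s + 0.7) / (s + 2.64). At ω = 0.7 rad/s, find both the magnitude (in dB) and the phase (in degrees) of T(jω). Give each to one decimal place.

|T| = 17.5 dB, ∠T = 30.1°

|j0.7 + 0.7| = √(0.7² + 0.7²) = 0.9899
|j0.7 + 2.64| = √(0.7² + 2.64²) = 2.731
|T(j0.7)| = 20.8 × 0.9899 / 2.731 = 7.5391
20 log₁₀(7.5391) = 17.55 dB
∠(j0.7 + 0.7) = arctan(0.7/0.7) = 45.00°
∠(j0.7 + 2.64) = arctan(0.7/2.64) = 14.85°
∠T(j0.7) = 45.00° − 14.85° = 30.15°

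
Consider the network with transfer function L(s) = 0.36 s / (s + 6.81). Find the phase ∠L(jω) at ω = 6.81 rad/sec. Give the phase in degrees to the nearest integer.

∠(j6.81) = 90.00°
∠(j6.81 + 6.81) = arctan(6.81/6.81) = 45.00°
∠L(j6.81) = 90.00° − 45.00° = 45.00°

45°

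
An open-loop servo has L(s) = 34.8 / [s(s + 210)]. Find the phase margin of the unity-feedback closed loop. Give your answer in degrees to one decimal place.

Gain crossover: |L(jω)| = 1 at ω ≈ 0.166 rad s⁻¹.
∠L(j0.166) = −90° − arctan(0.166/210) ≈ -90.05°
PM = 180° + (-90.05°) = 89.95°

90.0°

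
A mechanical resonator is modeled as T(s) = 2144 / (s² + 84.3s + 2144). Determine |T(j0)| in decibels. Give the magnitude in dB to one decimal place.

T(0) = 2144 / 2144 = 1
20 log₁₀(1) = 0.00 dB

0.0 dB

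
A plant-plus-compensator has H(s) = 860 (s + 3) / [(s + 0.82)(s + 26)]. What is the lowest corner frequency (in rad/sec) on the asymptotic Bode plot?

Break frequencies occur at each pole and zero magnitude: 0.82 rad/sec, 3 rad/sec, 26 rad/sec.
The lowest is 0.82 rad/sec.

0.82 rad/sec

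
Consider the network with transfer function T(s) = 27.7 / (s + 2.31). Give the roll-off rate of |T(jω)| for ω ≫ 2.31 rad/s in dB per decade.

With 0 zeros and 1 pole, the high-frequency asymptotic slope is 20 × (0 − 1) = -20 dB/decade.

-20 dB/decade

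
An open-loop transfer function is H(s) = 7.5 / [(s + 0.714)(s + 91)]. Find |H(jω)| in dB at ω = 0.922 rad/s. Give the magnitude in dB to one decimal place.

-23.0 dB

|j0.922 + 0.714| = √(0.922² + 0.714²) = 1.166
|j0.922 + 91| = √(0.922² + 91²) = 91
|H(j0.922)| = 7.5 / (1.166 × 91) = 0.070672
20 log₁₀(0.070672) = -23.02 dB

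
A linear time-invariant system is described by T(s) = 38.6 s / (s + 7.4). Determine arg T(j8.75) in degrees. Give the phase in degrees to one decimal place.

∠(j8.75) = 90.00°
∠(j8.75 + 7.4) = arctan(8.75/7.4) = 49.78°
∠T(j8.75) = 90.00° − 49.78° = 40.22°

40.2 deg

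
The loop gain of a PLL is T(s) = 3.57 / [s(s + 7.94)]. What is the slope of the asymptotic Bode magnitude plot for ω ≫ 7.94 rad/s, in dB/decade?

With 0 zeros and 2 poles, the high-frequency asymptotic slope is 20 × (0 − 2) = -40 dB/decade.

-40 dB/decade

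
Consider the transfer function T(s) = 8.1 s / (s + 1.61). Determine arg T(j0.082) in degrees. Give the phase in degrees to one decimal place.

∠(j0.082) = 90.00°
∠(j0.082 + 1.61) = arctan(0.082/1.61) = 2.92°
∠T(j0.082) = 90.00° − 2.92° = 87.08°

87.1°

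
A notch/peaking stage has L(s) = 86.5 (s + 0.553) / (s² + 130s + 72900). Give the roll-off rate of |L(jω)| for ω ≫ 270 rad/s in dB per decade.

With 1 zero and 2 poles, the high-frequency asymptotic slope is 20 × (1 − 2) = -20 dB/decade.

-20 dB/decade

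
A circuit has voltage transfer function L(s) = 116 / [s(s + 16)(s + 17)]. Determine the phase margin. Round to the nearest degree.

Gain crossover: |L(jω)| = 1 at ω ≈ 0.426 rad s⁻¹.
∠L(j0.426) = −90° − arctan(0.426/16) − arctan(0.426/17) ≈ -92.96°
PM = 180° + (-92.96°) = 87.04°

87°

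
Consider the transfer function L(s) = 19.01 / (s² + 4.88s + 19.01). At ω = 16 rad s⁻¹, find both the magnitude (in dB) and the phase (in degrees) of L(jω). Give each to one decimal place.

|(j16)² + 4.88(j16) + 19.01| = |-236.99 + j78.08| = 249.5
|L(j16)| = 19.01 / 249.5 = 0.076186
20 log₁₀(0.076186) = -22.36 dB
∠[(j16)² + 4.88(j16) + 19.01] = ∠[-236.99 + j78.08] = 161.76°
∠L(j16) = −161.76° = -161.76°

|L| = -22.4 dB, ∠L = -161.8°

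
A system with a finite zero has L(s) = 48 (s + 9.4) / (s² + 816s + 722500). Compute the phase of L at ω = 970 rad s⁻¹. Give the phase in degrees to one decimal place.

-16.0°

∠(j970 + 9.4) = arctan(970/9.4) = 89.44°
∠[(j970)² + 816(j970) + 722500] = ∠[-2.184e+05 + j7.9152e+05] = 105.43°
∠L(j970) = 89.44° − 105.43° = -15.98°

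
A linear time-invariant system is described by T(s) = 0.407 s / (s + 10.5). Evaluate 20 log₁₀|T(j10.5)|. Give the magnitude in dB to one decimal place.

|j10.5| = 10.5
|j10.5 + 10.5| = √(10.5² + 10.5²) = 14.85
|T(j10.5)| = 0.407 × 10.5 / 14.85 = 0.28779
20 log₁₀(0.28779) = -10.82 dB

-10.8 dB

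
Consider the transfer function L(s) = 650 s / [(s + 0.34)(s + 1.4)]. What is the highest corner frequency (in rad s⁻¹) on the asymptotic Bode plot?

1.4 rad s⁻¹

Break frequencies occur at each pole and zero magnitude: 0.34 rad s⁻¹, 1.4 rad s⁻¹.
The highest is 1.4 rad s⁻¹.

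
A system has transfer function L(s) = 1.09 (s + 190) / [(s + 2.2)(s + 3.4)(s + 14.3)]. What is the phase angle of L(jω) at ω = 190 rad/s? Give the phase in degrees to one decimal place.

∠(j190 + 190) = arctan(190/190) = 45.00°
∠(j190 + 2.2) = arctan(190/2.2) = 89.34°
∠(j190 + 3.4) = arctan(190/3.4) = 88.97°
∠(j190 + 14.3) = arctan(190/14.3) = 85.70°
∠L(j190) = 45.00° − (89.34° + 88.97° + 85.70°) = -219.01°

-219.0 deg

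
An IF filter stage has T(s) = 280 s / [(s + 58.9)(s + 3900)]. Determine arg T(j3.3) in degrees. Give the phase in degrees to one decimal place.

∠(j3.3) = 90.00°
∠(j3.3 + 58.9) = arctan(3.3/58.9) = 3.21°
∠(j3.3 + 3900) = arctan(3.3/3900) = 0.05°
∠T(j3.3) = 90.00° − (3.21° + 0.05°) = 86.74°

86.7°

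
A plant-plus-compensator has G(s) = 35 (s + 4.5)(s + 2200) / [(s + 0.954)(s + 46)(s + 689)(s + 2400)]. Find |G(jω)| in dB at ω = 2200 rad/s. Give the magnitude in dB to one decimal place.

|j2200 + 4.5| = √(2200² + 4.5²) = 2200
|j2200 + 2200| = √(2200² + 2200²) = 3111
|j2200 + 0.954| = √(2200² + 0.954²) = 2200
|j2200 + 46| = √(2200² + 46²) = 2200
|j2200 + 689| = √(2200² + 689²) = 2305
|j2200 + 2400| = √(2200² + 2400²) = 3256
|G(j2200)| = 35 × 2200 × 3111 / (2200 × 2200 × 2305 × 3256) = 6.5932e-06
20 log₁₀(6.5932e-06) = -103.62 dB

-103.6 dB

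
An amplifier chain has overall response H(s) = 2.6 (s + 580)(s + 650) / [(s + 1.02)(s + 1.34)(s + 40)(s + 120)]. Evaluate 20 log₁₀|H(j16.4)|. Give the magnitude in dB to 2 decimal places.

|j16.4 + 580| = √(16.4² + 580²) = 580.2
|j16.4 + 650| = √(16.4² + 650²) = 650.2
|j16.4 + 1.02| = √(16.4² + 1.02²) = 16.43
|j16.4 + 1.34| = √(16.4² + 1.34²) = 16.45
|j16.4 + 40| = √(16.4² + 40²) = 43.23
|j16.4 + 120| = √(16.4² + 120²) = 121.1
|H(j16.4)| = 2.6 × 580.2 × 650.2 / (16.43 × 16.45 × 43.23 × 121.1) = 0.69288
20 log₁₀(0.69288) = -3.187 dB

-3.19 dB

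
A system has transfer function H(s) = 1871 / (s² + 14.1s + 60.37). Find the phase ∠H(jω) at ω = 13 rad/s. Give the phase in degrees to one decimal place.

-120.7°

∠[(j13)² + 14.1(j13) + 60.37] = ∠[-108.63 + j183.3] = 120.65°
∠H(j13) = −120.65° = -120.65°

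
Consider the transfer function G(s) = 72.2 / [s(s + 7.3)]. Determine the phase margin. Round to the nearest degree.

46°

Gain crossover: |G(jω)| = 1 at ω ≈ 7.09 rad/s.
∠G(j7.09) = −90° − arctan(7.09/7.3) ≈ -134.18°
PM = 180° + (-134.18°) = 45.82°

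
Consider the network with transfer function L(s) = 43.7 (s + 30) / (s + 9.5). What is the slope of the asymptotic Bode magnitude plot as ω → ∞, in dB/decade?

0 dB/decade

With 1 zero and 1 pole, the high-frequency asymptotic slope is 20 × (1 − 1) = 0 dB/decade.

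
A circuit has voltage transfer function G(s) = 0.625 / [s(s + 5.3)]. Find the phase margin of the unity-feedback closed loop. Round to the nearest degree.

Gain crossover: |G(jω)| = 1 at ω ≈ 0.118 rad/s.
∠G(j0.118) = −90° − arctan(0.118/5.3) ≈ -91.27°
PM = 180° + (-91.27°) = 88.73°

89°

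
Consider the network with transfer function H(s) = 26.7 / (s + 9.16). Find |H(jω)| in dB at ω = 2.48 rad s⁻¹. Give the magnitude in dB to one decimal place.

|j2.48 + 9.16| = √(2.48² + 9.16²) = 9.49
|H(j2.48)| = 26.7 / 9.49 = 2.8136
20 log₁₀(2.8136) = 8.99 dB

9.0 dB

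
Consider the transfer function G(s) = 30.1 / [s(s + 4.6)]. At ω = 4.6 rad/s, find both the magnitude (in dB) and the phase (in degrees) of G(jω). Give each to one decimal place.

|j4.6 + 4.6| = √(4.6² + 4.6²) = 6.505
|j4.6| = 4.6
|G(j4.6)| = 30.1 / (6.505 × 4.6) = 1.0059
20 log₁₀(1.0059) = 0.05 dB
∠(j4.6 + 4.6) = arctan(4.6/4.6) = 45.00°
∠(j4.6) = 90.00°
∠G(j4.6) = − (45.00° + 90.00°) = -135.00°

|G| = 0.1 dB, ∠G = -135.0°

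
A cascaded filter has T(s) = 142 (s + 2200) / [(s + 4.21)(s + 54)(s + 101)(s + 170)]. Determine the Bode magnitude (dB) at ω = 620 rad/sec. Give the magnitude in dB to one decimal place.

-113.6 dB

|j620 + 2200| = √(620² + 2200²) = 2286
|j620 + 4.21| = √(620² + 4.21²) = 620
|j620 + 54| = √(620² + 54²) = 622.3
|j620 + 101| = √(620² + 101²) = 628.2
|j620 + 170| = √(620² + 170²) = 642.9
|T(j620)| = 142 × 2286 / (620 × 622.3 × 628.2 × 642.9) = 2.0829e-06
20 log₁₀(2.0829e-06) = -113.63 dB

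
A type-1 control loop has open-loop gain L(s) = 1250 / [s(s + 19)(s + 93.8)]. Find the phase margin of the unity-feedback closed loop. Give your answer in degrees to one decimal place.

Gain crossover: |L(jω)| = 1 at ω ≈ 0.701 rad/s.
∠L(j0.701) = −90° − arctan(0.701/19) − arctan(0.701/93.8) ≈ -92.54°
PM = 180° + (-92.54°) = 87.46°

87.5°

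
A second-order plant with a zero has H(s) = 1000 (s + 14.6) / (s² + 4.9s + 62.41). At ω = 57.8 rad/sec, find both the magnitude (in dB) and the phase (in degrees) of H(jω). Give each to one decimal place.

|H| = 25.2 dB, ∠H = -99.2 deg

|j57.8 + 14.6| = √(57.8² + 14.6²) = 59.62
|(j57.8)² + 4.9(j57.8) + 62.41| = |-3278.4 + j283.22| = 3291
|H(j57.8)| = 1000 × 59.62 / 3291 = 18.117
20 log₁₀(18.117) = 25.16 dB
∠(j57.8 + 14.6) = arctan(57.8/14.6) = 75.82°
∠[(j57.8)² + 4.9(j57.8) + 62.41] = ∠[-3278.4 + j283.22] = 175.06°
∠H(j57.8) = 75.82° − 175.06° = -99.24°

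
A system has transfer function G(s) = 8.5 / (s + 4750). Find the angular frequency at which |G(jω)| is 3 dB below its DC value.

4750 rad/sec

For a single-pole low-pass, the −3 dB point is at the pole: ω = 4750 rad/sec.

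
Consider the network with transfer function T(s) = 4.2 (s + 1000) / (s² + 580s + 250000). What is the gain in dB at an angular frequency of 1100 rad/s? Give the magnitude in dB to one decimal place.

-45.3 dB

|j1100 + 1000| = √(1100² + 1000²) = 1487
|(j1100)² + 580(j1100) + 250000| = |-9.6e+05 + j6.38e+05| = 1.153e+06
|T(j1100)| = 4.2 × 1487 / 1.153e+06 = 0.0054168
20 log₁₀(0.0054168) = -45.33 dB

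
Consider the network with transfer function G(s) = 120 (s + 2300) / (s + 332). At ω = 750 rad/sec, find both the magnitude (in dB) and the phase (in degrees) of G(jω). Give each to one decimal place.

|j750 + 2300| = √(750² + 2300²) = 2419
|j750 + 332| = √(750² + 332²) = 820.2
|G(j750)| = 120 × 2419 / 820.2 = 353.94
20 log₁₀(353.94) = 50.98 dB
∠(j750 + 2300) = arctan(750/2300) = 18.06°
∠(j750 + 332) = arctan(750/332) = 66.12°
∠G(j750) = 18.06° − 66.12° = -48.06°

|G| = 51.0 dB, ∠G = -48.1 deg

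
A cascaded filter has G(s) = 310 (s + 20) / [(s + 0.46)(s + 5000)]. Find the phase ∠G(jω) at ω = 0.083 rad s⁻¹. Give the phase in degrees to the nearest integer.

-10°

∠(j0.083 + 20) = arctan(0.083/20) = 0.24°
∠(j0.083 + 0.46) = arctan(0.083/0.46) = 10.23°
∠(j0.083 + 5000) = arctan(0.083/5000) = 0.00°
∠G(j0.083) = 0.24° − (10.23° + 0.00°) = -9.99°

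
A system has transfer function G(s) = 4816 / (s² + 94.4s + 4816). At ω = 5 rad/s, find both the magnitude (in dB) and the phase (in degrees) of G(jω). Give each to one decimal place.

|(j5)² + 94.4(j5) + 4816| = |4791 + j472| = 4814
|G(j5)| = 4816 / 4814 = 1.0004
20 log₁₀(1.0004) = 0.00 dB
∠[(j5)² + 94.4(j5) + 4816] = ∠[4791 + j472] = 5.63°
∠G(j5) = −5.63° = -5.63°

|G| = 0.0 dB, ∠G = -5.6°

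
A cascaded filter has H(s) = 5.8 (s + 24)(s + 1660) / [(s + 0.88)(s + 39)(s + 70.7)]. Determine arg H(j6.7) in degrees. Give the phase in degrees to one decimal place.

∠(j6.7 + 24) = arctan(6.7/24) = 15.60°
∠(j6.7 + 1660) = arctan(6.7/1660) = 0.23°
∠(j6.7 + 0.88) = arctan(6.7/0.88) = 82.52°
∠(j6.7 + 39) = arctan(6.7/39) = 9.75°
∠(j6.7 + 70.7) = arctan(6.7/70.7) = 5.41°
∠H(j6.7) = 15.60° + 0.23° − (82.52° + 9.75° + 5.41°) = -81.85°

-81.8°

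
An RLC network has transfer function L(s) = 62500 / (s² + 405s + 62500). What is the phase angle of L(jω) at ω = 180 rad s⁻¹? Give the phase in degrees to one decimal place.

∠[(j180)² + 405(j180) + 62500] = ∠[30100 + j72900] = 67.56°
∠L(j180) = −67.56° = -67.56°

-67.6°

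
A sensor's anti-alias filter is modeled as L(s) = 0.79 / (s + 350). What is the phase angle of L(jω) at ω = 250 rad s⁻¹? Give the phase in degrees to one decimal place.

∠(j250 + 350) = arctan(250/350) = 35.54°
∠L(j250) = −35.54° = -35.54°

-35.5°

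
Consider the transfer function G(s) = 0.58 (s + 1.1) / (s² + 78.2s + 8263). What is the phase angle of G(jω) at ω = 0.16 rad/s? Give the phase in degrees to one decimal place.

∠(j0.16 + 1.1) = arctan(0.16/1.1) = 8.28°
∠[(j0.16)² + 78.2(j0.16) + 8263] = ∠[8263 + j12.512] = 0.09°
∠G(j0.16) = 8.28° − 0.09° = 8.19°

8.2 deg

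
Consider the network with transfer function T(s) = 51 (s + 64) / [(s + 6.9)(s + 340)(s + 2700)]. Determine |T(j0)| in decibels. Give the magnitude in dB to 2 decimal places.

T(0) = 51 × 64 / (6.9 × 340 × 2700) = 0.0005153
20 log₁₀(0.0005153) = -65.759 dB

-65.76 dB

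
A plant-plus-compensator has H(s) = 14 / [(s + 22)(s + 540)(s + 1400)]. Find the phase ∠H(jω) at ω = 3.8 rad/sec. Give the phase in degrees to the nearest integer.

-10°

∠(j3.8 + 22) = arctan(3.8/22) = 9.80°
∠(j3.8 + 540) = arctan(3.8/540) = 0.40°
∠(j3.8 + 1400) = arctan(3.8/1400) = 0.16°
∠H(j3.8) = − (9.80° + 0.40° + 0.16°) = -10.36°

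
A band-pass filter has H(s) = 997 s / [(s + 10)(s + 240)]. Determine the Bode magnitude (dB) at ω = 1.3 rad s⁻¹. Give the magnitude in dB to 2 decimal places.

|j1.3| = 1.3
|j1.3 + 10| = √(1.3² + 10²) = 10.08
|j1.3 + 240| = √(1.3² + 240²) = 240
|H(j1.3)| = 997 × 1.3 / (10.08 × 240) = 0.53553
20 log₁₀(0.53553) = -5.424 dB

-5.42 dB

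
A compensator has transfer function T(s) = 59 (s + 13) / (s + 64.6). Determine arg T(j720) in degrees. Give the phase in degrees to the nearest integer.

∠(j720 + 13) = arctan(720/13) = 88.97°
∠(j720 + 64.6) = arctan(720/64.6) = 84.87°
∠T(j720) = 88.97° − 84.87° = 4.09°

4°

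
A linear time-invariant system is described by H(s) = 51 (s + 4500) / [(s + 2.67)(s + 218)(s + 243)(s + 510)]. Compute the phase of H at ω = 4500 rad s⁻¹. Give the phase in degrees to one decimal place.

∠(j4500 + 4500) = arctan(4500/4500) = 45.00°
∠(j4500 + 2.67) = arctan(4500/2.67) = 89.97°
∠(j4500 + 218) = arctan(4500/218) = 87.23°
∠(j4500 + 243) = arctan(4500/243) = 86.91°
∠(j4500 + 510) = arctan(4500/510) = 83.53°
∠H(j4500) = 45.00° − (89.97° + 87.23° + 86.91° + 83.53°) = -302.64°

-302.6°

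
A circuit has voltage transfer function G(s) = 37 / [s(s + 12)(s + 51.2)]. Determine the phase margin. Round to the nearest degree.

90°

Gain crossover: |G(jω)| = 1 at ω ≈ 0.0602 rad/sec.
∠G(j0.0602) = −90° − arctan(0.0602/12) − arctan(0.0602/51.2) ≈ -90.35°
PM = 180° + (-90.35°) = 89.65°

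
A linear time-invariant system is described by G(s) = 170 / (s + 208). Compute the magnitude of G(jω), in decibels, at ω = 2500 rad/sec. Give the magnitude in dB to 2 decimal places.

|j2500 + 208| = √(2500² + 208²) = 2509
|G(j2500)| = 170 / 2509 = 0.067766
20 log₁₀(0.067766) = -23.380 dB

-23.38 dB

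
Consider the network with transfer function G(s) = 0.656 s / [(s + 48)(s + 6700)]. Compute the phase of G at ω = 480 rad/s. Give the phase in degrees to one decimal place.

1.6 deg

∠(j480) = 90.00°
∠(j480 + 48) = arctan(480/48) = 84.29°
∠(j480 + 6700) = arctan(480/6700) = 4.10°
∠G(j480) = 90.00° − (84.29° + 4.10°) = 1.61°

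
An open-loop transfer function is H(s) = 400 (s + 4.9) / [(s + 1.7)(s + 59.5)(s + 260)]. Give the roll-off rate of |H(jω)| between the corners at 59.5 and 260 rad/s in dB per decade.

In this band the factors already past their corner are: zero at 4.9, pole at 1.7, pole at 59.5; net slope = -20 dB/decade.

-20 dB/decade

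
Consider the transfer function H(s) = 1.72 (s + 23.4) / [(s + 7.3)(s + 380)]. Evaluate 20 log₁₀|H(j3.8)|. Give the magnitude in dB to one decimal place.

|j3.8 + 23.4| = √(3.8² + 23.4²) = 23.71
|j3.8 + 7.3| = √(3.8² + 7.3²) = 8.23
|j3.8 + 380| = √(3.8² + 380²) = 380
|H(j3.8)| = 1.72 × 23.71 / (8.23 × 380) = 0.013038
20 log₁₀(0.013038) = -37.70 dB

-37.7 dB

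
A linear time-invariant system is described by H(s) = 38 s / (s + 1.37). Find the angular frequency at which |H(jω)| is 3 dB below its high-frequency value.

1.37 rad s⁻¹

For a single-pole high-pass, the −3 dB point is at the pole: ω = 1.37 rad s⁻¹.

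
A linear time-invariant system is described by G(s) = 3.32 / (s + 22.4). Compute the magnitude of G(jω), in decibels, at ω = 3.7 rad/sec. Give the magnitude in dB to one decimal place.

-16.7 dB

|j3.7 + 22.4| = √(3.7² + 22.4²) = 22.7
|G(j3.7)| = 3.32 / 22.7 = 0.14623
20 log₁₀(0.14623) = -16.70 dB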